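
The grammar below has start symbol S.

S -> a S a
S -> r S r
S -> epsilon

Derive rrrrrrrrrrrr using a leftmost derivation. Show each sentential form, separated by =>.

S => rSr => rrSrr => rrrSrrr => rrrrSrrrr => rrrrrSrrrrr => rrrrrrSrrrrrr => rrrrrrrrrrrr

S => rSr   [S -> r S r]
rSr => rrSrr   [S -> r S r]
rrSrr => rrrSrrr   [S -> r S r]
rrrSrrr => rrrrSrrrr   [S -> r S r]
rrrrSrrrr => rrrrrSrrrrr   [S -> r S r]
rrrrrSrrrrr => rrrrrrSrrrrrr   [S -> r S r]
rrrrrrSrrrrrr => rrrrrrrrrrrr   [S -> epsilon]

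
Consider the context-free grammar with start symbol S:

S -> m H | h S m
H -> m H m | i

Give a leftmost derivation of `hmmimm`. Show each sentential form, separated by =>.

S=>hSm=>hmHm=>hmmHmm=>hmmimm

S => hSm   [S -> h S m]
hSm => hmHm   [S -> m H]
hmHm => hmmHmm   [H -> m H m]
hmmHmm => hmmimm   [H -> i]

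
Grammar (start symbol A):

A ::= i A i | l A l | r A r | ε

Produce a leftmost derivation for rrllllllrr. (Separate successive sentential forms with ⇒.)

A ⇒ rAr   [A ::= r A r]
rAr ⇒ rrArr   [A ::= r A r]
rrArr ⇒ rrlAlrr   [A ::= l A l]
rrlAlrr ⇒ rrllAllrr   [A ::= l A l]
rrllAllrr ⇒ rrlllAlllrr   [A ::= l A l]
rrlllAlllrr ⇒ rrllllllrr   [A ::= ε]

A ⇒ rAr ⇒ rrArr ⇒ rrlAlrr ⇒ rrllAllrr ⇒ rrlllAlllrr ⇒ rrllllllrr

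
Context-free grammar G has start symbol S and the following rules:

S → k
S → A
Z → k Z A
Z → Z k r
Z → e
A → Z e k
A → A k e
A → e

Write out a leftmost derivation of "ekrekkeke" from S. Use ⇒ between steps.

S ⇒ A ⇒ Ake ⇒ Akeke ⇒ Zekkeke ⇒ Zkrekkeke ⇒ ekrekkeke

S ⇒ A   [S → A]
A ⇒ Ake   [A → A k e]
Ake ⇒ Akeke   [A → A k e]
Akeke ⇒ Zekkeke   [A → Z e k]
Zekkeke ⇒ Zkrekkeke   [Z → Z k r]
Zkrekkeke ⇒ ekrekkeke   [Z → e]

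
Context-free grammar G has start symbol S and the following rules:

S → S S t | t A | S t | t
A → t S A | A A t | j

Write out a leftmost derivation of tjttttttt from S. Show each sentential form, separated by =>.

S => St => Stt => SSttt => SStSttt => StStSttt => tAtStSttt => tjtStSttt => tjtttSttt => tjttttttt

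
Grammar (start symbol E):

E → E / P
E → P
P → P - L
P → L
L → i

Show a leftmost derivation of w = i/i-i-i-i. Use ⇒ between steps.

E⇒E/P⇒P/P⇒L/P⇒i/P⇒i/P-L⇒i/P-L-L⇒i/P-L-L-L⇒i/L-L-L-L⇒i/i-L-L-L⇒i/i-i-L-L⇒i/i-i-i-L⇒i/i-i-i-i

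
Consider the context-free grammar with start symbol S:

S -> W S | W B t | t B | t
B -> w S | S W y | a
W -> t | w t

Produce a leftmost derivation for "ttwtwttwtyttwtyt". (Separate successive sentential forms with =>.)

S => WBt => tBt => tSWyt => tWBtWyt => ttBtWyt => ttwStWyt => ttwWBttWyt => ttwtBttWyt => ttwtSWyttWyt => ttwtWSWyttWyt => ttwtwtSWyttWyt => ttwtwttWyttWyt => ttwtwttwtyttWyt => ttwtwttwtyttwtyt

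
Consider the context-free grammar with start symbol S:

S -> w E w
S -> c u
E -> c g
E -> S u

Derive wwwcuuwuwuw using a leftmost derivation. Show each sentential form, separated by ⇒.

S ⇒ wEw ⇒ wSuw ⇒ wwEwuw ⇒ wwSuwuw ⇒ wwwEwuwuw ⇒ wwwSuwuwuw ⇒ wwwcuuwuwuw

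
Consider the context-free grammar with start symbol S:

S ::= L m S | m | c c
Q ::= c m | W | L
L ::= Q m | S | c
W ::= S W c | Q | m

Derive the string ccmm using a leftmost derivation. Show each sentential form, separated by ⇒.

S⇒LmS⇒SmS⇒ccmS⇒ccmm

S ⇒ LmS   [S ::= L m S]
LmS ⇒ SmS   [L ::= S]
SmS ⇒ ccmS   [S ::= c c]
ccmS ⇒ ccmm   [S ::= m]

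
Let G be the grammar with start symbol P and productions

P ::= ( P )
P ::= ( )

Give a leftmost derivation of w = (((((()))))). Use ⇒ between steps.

P ⇒ (P) ⇒ ((P)) ⇒ (((P))) ⇒ ((((P)))) ⇒ (((((P))))) ⇒ (((((())))))

P ⇒ (P)   [P ::= ( P )]
(P) ⇒ ((P))   [P ::= ( P )]
((P)) ⇒ (((P)))   [P ::= ( P )]
(((P))) ⇒ ((((P))))   [P ::= ( P )]
((((P)))) ⇒ (((((P)))))   [P ::= ( P )]
(((((P))))) ⇒ (((((())))))   [P ::= ( )]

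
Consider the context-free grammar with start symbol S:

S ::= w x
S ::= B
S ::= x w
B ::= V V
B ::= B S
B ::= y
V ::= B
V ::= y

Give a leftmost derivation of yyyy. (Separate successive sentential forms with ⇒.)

S ⇒ B ⇒ VV ⇒ BV ⇒ VVV ⇒ BVV ⇒ VVVV ⇒ yVVV ⇒ yyVV ⇒ yyyV ⇒ yyyy

S ⇒ B   [S ::= B]
B ⇒ VV   [B ::= V V]
VV ⇒ BV   [V ::= B]
BV ⇒ VVV   [B ::= V V]
VVV ⇒ BVV   [V ::= B]
BVV ⇒ VVVV   [B ::= V V]
VVVV ⇒ yVVV   [V ::= y]
yVVV ⇒ yyVV   [V ::= y]
yyVV ⇒ yyyV   [V ::= y]
yyyV ⇒ yyyy   [V ::= y]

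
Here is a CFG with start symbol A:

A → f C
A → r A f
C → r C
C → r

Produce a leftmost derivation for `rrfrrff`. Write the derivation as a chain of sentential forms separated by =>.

A => rAf   [A → r A f]
rAf => rrAff   [A → r A f]
rrAff => rrfCff   [A → f C]
rrfCff => rrfrCff   [C → r C]
rrfrCff => rrfrrff   [C → r]

A => rAf => rrAff => rrfCff => rrfrCff => rrfrrff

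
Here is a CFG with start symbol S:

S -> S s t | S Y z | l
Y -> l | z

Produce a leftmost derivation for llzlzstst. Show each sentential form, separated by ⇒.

S ⇒ Sst ⇒ Sstst ⇒ SYzstst ⇒ SYzYzstst ⇒ lYzYzstst ⇒ llzYzstst ⇒ llzlzstst

S ⇒ Sst   [S -> S s t]
Sst ⇒ Sstst   [S -> S s t]
Sstst ⇒ SYzstst   [S -> S Y z]
SYzstst ⇒ SYzYzstst   [S -> S Y z]
SYzYzstst ⇒ lYzYzstst   [S -> l]
lYzYzstst ⇒ llzYzstst   [Y -> l]
llzYzstst ⇒ llzlzstst   [Y -> l]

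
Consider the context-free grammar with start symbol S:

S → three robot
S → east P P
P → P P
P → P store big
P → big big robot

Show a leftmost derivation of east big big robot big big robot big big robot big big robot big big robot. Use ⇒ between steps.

S ⇒ east P P ⇒ east P P P ⇒ east P P P P ⇒ east P P P P P ⇒ east big big robot P P P P ⇒ east big big robot big big robot P P P ⇒ east big big robot big big robot big big robot P P ⇒ east big big robot big big robot big big robot big big robot P ⇒ east big big robot big big robot big big robot big big robot big big robot

S ⇒ east P P   [S → east P P]
east P P ⇒ east P P P   [P → P P]
east P P P ⇒ east P P P P   [P → P P]
east P P P P ⇒ east P P P P P   [P → P P]
east P P P P P ⇒ east big big robot P P P P   [P → big big robot]
east big big robot P P P P ⇒ east big big robot big big robot P P P   [P → big big robot]
east big big robot big big robot P P P ⇒ east big big robot big big robot big big robot P P   [P → big big robot]
east big big robot big big robot big big robot P P ⇒ east big big robot big big robot big big robot big big robot P   [P → big big robot]
east big big robot big big robot big big robot big big robot P ⇒ east big big robot big big robot big big robot big big robot big big robot   [P → big big robot]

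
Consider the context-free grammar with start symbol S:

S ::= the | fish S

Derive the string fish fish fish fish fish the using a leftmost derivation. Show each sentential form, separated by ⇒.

S ⇒ fish S ⇒ fish fish S ⇒ fish fish fish S ⇒ fish fish fish fish S ⇒ fish fish fish fish fish S ⇒ fish fish fish fish fish the

S ⇒ fish S   [S ::= fish S]
fish S ⇒ fish fish S   [S ::= fish S]
fish fish S ⇒ fish fish fish S   [S ::= fish S]
fish fish fish S ⇒ fish fish fish fish S   [S ::= fish S]
fish fish fish fish S ⇒ fish fish fish fish fish S   [S ::= fish S]
fish fish fish fish fish S ⇒ fish fish fish fish fish the   [S ::= the]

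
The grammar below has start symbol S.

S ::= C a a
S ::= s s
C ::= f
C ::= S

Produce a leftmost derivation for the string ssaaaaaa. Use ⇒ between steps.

S ⇒ Caa ⇒ Saa ⇒ Caaaa ⇒ Saaaa ⇒ Caaaaaa ⇒ Saaaaaa ⇒ ssaaaaaa

S ⇒ Caa   [S ::= C a a]
Caa ⇒ Saa   [C ::= S]
Saa ⇒ Caaaa   [S ::= C a a]
Caaaa ⇒ Saaaa   [C ::= S]
Saaaa ⇒ Caaaaaa   [S ::= C a a]
Caaaaaa ⇒ Saaaaaa   [C ::= S]
Saaaaaa ⇒ ssaaaaaa   [S ::= s s]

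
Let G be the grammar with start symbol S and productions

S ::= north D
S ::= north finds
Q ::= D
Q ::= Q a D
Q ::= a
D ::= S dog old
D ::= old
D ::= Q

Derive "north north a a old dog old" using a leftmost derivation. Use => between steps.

S => north D => north S dog old => north north D dog old => north north Q dog old => north north Q a D dog old => north north a a D dog old => north north a a old dog old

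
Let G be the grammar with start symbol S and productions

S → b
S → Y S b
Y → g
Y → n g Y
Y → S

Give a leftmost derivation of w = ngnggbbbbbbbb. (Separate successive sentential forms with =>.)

S=>YSb=>SSb=>YSbSb=>SSbSb=>YSbSbSb=>ngYSbSbSb=>ngngYSbSbSb=>ngngSSbSbSb=>ngngYSbSbSbSb=>ngnggSbSbSbSb=>ngnggbbSbSbSb=>ngnggbbbbSbSb=>ngnggbbbbbbSb=>ngnggbbbbbbbb

S => YSb   [S → Y S b]
YSb => SSb   [Y → S]
SSb => YSbSb   [S → Y S b]
YSbSb => SSbSb   [Y → S]
SSbSb => YSbSbSb   [S → Y S b]
YSbSbSb => ngYSbSbSb   [Y → n g Y]
ngYSbSbSb => ngngYSbSbSb   [Y → n g Y]
ngngYSbSbSb => ngngSSbSbSb   [Y → S]
ngngSSbSbSb => ngngYSbSbSbSb   [S → Y S b]
ngngYSbSbSbSb => ngnggSbSbSbSb   [Y → g]
ngnggSbSbSbSb => ngnggbbSbSbSb   [S → b]
ngnggbbSbSbSb => ngnggbbbbSbSb   [S → b]
ngnggbbbbSbSb => ngnggbbbbbbSb   [S → b]
ngnggbbbbbbSb => ngnggbbbbbbbb   [S → b]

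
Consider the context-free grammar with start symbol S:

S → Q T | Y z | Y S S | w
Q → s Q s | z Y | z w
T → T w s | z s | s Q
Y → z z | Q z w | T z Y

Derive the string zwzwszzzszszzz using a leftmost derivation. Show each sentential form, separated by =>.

S => YSS => QzwSS => zwzwSS => zwzwQTS => zwzwsQsTS => zwzwszYsTS => zwzwszzzsTS => zwzwszzzszsS => zwzwszzzszsYz => zwzwszzzszszzz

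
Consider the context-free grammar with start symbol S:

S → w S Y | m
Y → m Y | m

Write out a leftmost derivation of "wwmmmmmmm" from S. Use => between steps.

S => wSY => wwSYY => wwmYY => wwmmYY => wwmmmYY => wwmmmmYY => wwmmmmmYY => wwmmmmmmY => wwmmmmmmm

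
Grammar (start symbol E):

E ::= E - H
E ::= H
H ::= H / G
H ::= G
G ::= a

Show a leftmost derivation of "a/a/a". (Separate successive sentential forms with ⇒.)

E ⇒ H ⇒ H/G ⇒ H/G/G ⇒ G/G/G ⇒ a/G/G ⇒ a/a/G ⇒ a/a/a

E ⇒ H   [E ::= H]
H ⇒ H/G   [H ::= H / G]
H/G ⇒ H/G/G   [H ::= H / G]
H/G/G ⇒ G/G/G   [H ::= G]
G/G/G ⇒ a/G/G   [G ::= a]
a/G/G ⇒ a/a/G   [G ::= a]
a/a/G ⇒ a/a/a   [G ::= a]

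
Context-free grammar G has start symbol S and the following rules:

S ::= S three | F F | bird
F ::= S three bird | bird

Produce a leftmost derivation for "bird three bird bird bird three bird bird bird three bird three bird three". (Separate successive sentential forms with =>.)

S => S three => F F three => S three bird F three => bird three bird F three => bird three bird S three bird three => bird three bird F F three bird three => bird three bird S three bird F three bird three => bird three bird F F three bird F three bird three => bird three bird bird F three bird F three bird three => bird three bird bird bird three bird F three bird three => bird three bird bird bird three bird S three bird three bird three => bird three bird bird bird three bird F F three bird three bird three => bird three bird bird bird three bird bird F three bird three bird three => bird three bird bird bird three bird bird bird three bird three bird three

S => S three   [S ::= S three]
S three => F F three   [S ::= F F]
F F three => S three bird F three   [F ::= S three bird]
S three bird F three => bird three bird F three   [S ::= bird]
bird three bird F three => bird three bird S three bird three   [F ::= S three bird]
bird three bird S three bird three => bird three bird F F three bird three   [S ::= F F]
bird three bird F F three bird three => bird three bird S three bird F three bird three   [F ::= S three bird]
bird three bird S three bird F three bird three => bird three bird F F three bird F three bird three   [S ::= F F]
bird three bird F F three bird F three bird three => bird three bird bird F three bird F three bird three   [F ::= bird]
bird three bird bird F three bird F three bird three => bird three bird bird bird three bird F three bird three   [F ::= bird]
bird three bird bird bird three bird F three bird three => bird three bird bird bird three bird S three bird three bird three   [F ::= S three bird]
bird three bird bird bird three bird S three bird three bird three => bird three bird bird bird three bird F F three bird three bird three   [S ::= F F]
bird three bird bird bird three bird F F three bird three bird three => bird three bird bird bird three bird bird F three bird three bird three   [F ::= bird]
bird three bird bird bird three bird bird F three bird three bird three => bird three bird bird bird three bird bird bird three bird three bird three   [F ::= bird]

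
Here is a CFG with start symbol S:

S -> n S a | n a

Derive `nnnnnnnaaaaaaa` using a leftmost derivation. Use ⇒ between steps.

S⇒nSa⇒nnSaa⇒nnnSaaa⇒nnnnSaaaa⇒nnnnnSaaaaa⇒nnnnnnSaaaaaa⇒nnnnnnnaaaaaaa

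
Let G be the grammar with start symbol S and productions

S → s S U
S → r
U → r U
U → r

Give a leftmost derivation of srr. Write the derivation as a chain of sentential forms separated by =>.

S => sSU => srU => srr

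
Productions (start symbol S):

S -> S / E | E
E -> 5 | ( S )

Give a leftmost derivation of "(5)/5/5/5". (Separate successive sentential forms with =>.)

S => S/E   [S -> S / E]
S/E => S/E/E   [S -> S / E]
S/E/E => S/E/E/E   [S -> S / E]
S/E/E/E => E/E/E/E   [S -> E]
E/E/E/E => (S)/E/E/E   [E -> ( S )]
(S)/E/E/E => (E)/E/E/E   [S -> E]
(E)/E/E/E => (5)/E/E/E   [E -> 5]
(5)/E/E/E => (5)/5/E/E   [E -> 5]
(5)/5/E/E => (5)/5/5/E   [E -> 5]
(5)/5/5/E => (5)/5/5/5   [E -> 5]

S=>S/E=>S/E/E=>S/E/E/E=>E/E/E/E=>(S)/E/E/E=>(E)/E/E/E=>(5)/E/E/E=>(5)/5/E/E=>(5)/5/5/E=>(5)/5/5/5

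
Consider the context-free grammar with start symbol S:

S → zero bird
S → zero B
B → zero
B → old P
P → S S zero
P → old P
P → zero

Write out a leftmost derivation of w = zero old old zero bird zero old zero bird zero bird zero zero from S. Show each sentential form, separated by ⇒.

S ⇒ zero B   [S → zero B]
zero B ⇒ zero old P   [B → old P]
zero old P ⇒ zero old old P   [P → old P]
zero old old P ⇒ zero old old S S zero   [P → S S zero]
zero old old S S zero ⇒ zero old old zero bird S zero   [S → zero bird]
zero old old zero bird S zero ⇒ zero old old zero bird zero B zero   [S → zero B]
zero old old zero bird zero B zero ⇒ zero old old zero bird zero old P zero   [B → old P]
zero old old zero bird zero old P zero ⇒ zero old old zero bird zero old S S zero zero   [P → S S zero]
zero old old zero bird zero old S S zero zero ⇒ zero old old zero bird zero old zero bird S zero zero   [S → zero bird]
zero old old zero bird zero old zero bird S zero zero ⇒ zero old old zero bird zero old zero bird zero bird zero zero   [S → zero bird]

S ⇒ zero B ⇒ zero old P ⇒ zero old old P ⇒ zero old old S S zero ⇒ zero old old zero bird S zero ⇒ zero old old zero bird zero B zero ⇒ zero old old zero bird zero old P zero ⇒ zero old old zero bird zero old S S zero zero ⇒ zero old old zero bird zero old zero bird S zero zero ⇒ zero old old zero bird zero old zero bird zero bird zero zero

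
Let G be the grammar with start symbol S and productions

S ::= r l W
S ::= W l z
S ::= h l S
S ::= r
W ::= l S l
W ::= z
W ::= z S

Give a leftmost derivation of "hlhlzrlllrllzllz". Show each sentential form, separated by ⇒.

S ⇒ hlS   [S ::= h l S]
hlS ⇒ hlhlS   [S ::= h l S]
hlhlS ⇒ hlhlWlz   [S ::= W l z]
hlhlWlz ⇒ hlhlzSlz   [W ::= z S]
hlhlzSlz ⇒ hlhlzrlWlz   [S ::= r l W]
hlhlzrlWlz ⇒ hlhlzrllSllz   [W ::= l S l]
hlhlzrllSllz ⇒ hlhlzrllWlzllz   [S ::= W l z]
hlhlzrllWlzllz ⇒ hlhlzrlllSllzllz   [W ::= l S l]
hlhlzrlllSllzllz ⇒ hlhlzrlllrllzllz   [S ::= r]

S ⇒ hlS ⇒ hlhlS ⇒ hlhlWlz ⇒ hlhlzSlz ⇒ hlhlzrlWlz ⇒ hlhlzrllSllz ⇒ hlhlzrllWlzllz ⇒ hlhlzrlllSllzllz ⇒ hlhlzrlllrllzllz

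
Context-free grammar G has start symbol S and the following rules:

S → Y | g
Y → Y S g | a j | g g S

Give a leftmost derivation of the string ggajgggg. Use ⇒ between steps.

S ⇒ Y   [S → Y]
Y ⇒ ggS   [Y → g g S]
ggS ⇒ ggY   [S → Y]
ggY ⇒ ggYSg   [Y → Y S g]
ggYSg ⇒ ggYSgSg   [Y → Y S g]
ggYSgSg ⇒ ggajSgSg   [Y → a j]
ggajSgSg ⇒ ggajggSg   [S → g]
ggajggSg ⇒ ggajgggg   [S → g]

S⇒Y⇒ggS⇒ggY⇒ggYSg⇒ggYSgSg⇒ggajSgSg⇒ggajggSg⇒ggajgggg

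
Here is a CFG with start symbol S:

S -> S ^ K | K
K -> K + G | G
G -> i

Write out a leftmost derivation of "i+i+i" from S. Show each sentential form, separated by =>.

S => K => K+G => K+G+G => G+G+G => i+G+G => i+i+G => i+i+i

S => K   [S -> K]
K => K+G   [K -> K + G]
K+G => K+G+G   [K -> K + G]
K+G+G => G+G+G   [K -> G]
G+G+G => i+G+G   [G -> i]
i+G+G => i+i+G   [G -> i]
i+i+G => i+i+i   [G -> i]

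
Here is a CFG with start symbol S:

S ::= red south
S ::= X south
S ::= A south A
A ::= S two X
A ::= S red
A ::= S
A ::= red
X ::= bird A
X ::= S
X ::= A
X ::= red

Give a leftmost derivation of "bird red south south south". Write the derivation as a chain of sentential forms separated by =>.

S => X south => A south => S south => X south south => bird A south south => bird S south south => bird X south south south => bird A south south south => bird red south south south

S => X south   [S ::= X south]
X south => A south   [X ::= A]
A south => S south   [A ::= S]
S south => X south south   [S ::= X south]
X south south => bird A south south   [X ::= bird A]
bird A south south => bird S south south   [A ::= S]
bird S south south => bird X south south south   [S ::= X south]
bird X south south south => bird A south south south   [X ::= A]
bird A south south south => bird red south south south   [A ::= red]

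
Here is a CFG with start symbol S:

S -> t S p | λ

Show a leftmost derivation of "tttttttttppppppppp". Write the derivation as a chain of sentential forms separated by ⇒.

S ⇒ tSp ⇒ ttSpp ⇒ tttSppp ⇒ ttttSpppp ⇒ tttttSppppp ⇒ ttttttSpppppp ⇒ tttttttSppppppp ⇒ ttttttttSpppppppp ⇒ tttttttttSppppppppp ⇒ tttttttttppppppppp

S ⇒ tSp   [S -> t S p]
tSp ⇒ ttSpp   [S -> t S p]
ttSpp ⇒ tttSppp   [S -> t S p]
tttSppp ⇒ ttttSpppp   [S -> t S p]
ttttSpppp ⇒ tttttSppppp   [S -> t S p]
tttttSppppp ⇒ ttttttSpppppp   [S -> t S p]
ttttttSpppppp ⇒ tttttttSppppppp   [S -> t S p]
tttttttSppppppp ⇒ ttttttttSpppppppp   [S -> t S p]
ttttttttSpppppppp ⇒ tttttttttSppppppppp   [S -> t S p]
tttttttttSppppppppp ⇒ tttttttttppppppppp   [S -> λ]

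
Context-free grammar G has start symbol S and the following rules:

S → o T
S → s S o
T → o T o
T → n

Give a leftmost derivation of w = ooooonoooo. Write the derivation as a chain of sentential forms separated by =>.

S => oT => ooTo => oooToo => ooooTooo => oooooToooo => ooooonoooo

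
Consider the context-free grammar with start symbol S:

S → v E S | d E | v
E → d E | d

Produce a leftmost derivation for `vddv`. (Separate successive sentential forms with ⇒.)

S⇒vES⇒vdES⇒vddS⇒vddv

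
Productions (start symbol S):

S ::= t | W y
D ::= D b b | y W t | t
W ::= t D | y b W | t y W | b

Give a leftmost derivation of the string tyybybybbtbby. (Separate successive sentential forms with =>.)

S => Wy   [S ::= W y]
Wy => tDy   [W ::= t D]
tDy => tDbby   [D ::= D b b]
tDbby => tyWtbby   [D ::= y W t]
tyWtbby => tyybWtbby   [W ::= y b W]
tyybWtbby => tyybybWtbby   [W ::= y b W]
tyybybWtbby => tyybybybWtbby   [W ::= y b W]
tyybybybWtbby => tyybybybbtbby   [W ::= b]

S=>Wy=>tDy=>tDbby=>tyWtbby=>tyybWtbby=>tyybybWtbby=>tyybybybWtbby=>tyybybybbtbby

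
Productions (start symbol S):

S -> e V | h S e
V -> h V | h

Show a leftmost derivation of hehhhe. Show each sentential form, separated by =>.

S => hSe => heVe => hehVe => hehhVe => hehhhe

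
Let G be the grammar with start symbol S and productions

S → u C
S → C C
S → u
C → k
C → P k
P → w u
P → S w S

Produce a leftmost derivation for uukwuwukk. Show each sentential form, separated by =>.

S => uC   [S → u C]
uC => uPk   [C → P k]
uPk => uSwSk   [P → S w S]
uSwSk => uuCwSk   [S → u C]
uuCwSk => uukwSk   [C → k]
uukwSk => uukwuCk   [S → u C]
uukwuCk => uukwuPkk   [C → P k]
uukwuPkk => uukwuwukk   [P → w u]

S=>uC=>uPk=>uSwSk=>uuCwSk=>uukwSk=>uukwuCk=>uukwuPkk=>uukwuwukk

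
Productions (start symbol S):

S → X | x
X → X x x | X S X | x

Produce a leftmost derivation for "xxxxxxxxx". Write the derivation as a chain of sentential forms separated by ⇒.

S⇒X⇒Xxx⇒XSXxx⇒XSXSXxx⇒XxxSXSXxx⇒xxxSXSXxx⇒xxxxXSXxx⇒xxxxxSXxx⇒xxxxxxXxx⇒xxxxxxxxx

S ⇒ X   [S → X]
X ⇒ Xxx   [X → X x x]
Xxx ⇒ XSXxx   [X → X S X]
XSXxx ⇒ XSXSXxx   [X → X S X]
XSXSXxx ⇒ XxxSXSXxx   [X → X x x]
XxxSXSXxx ⇒ xxxSXSXxx   [X → x]
xxxSXSXxx ⇒ xxxxXSXxx   [S → x]
xxxxXSXxx ⇒ xxxxxSXxx   [X → x]
xxxxxSXxx ⇒ xxxxxxXxx   [S → x]
xxxxxxXxx ⇒ xxxxxxxxx   [X → x]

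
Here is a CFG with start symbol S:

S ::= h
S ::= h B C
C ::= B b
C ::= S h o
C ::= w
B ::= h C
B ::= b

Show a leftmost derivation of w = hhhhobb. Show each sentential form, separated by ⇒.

S ⇒ hBC ⇒ hhCC ⇒ hhShoC ⇒ hhhhoC ⇒ hhhhoBb ⇒ hhhhobb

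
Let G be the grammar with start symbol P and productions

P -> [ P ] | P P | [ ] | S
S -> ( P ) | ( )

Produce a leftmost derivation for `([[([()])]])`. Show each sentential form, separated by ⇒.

P ⇒ S ⇒ (P) ⇒ ([P]) ⇒ ([[P]]) ⇒ ([[S]]) ⇒ ([[(P)]]) ⇒ ([[([P])]]) ⇒ ([[([S])]]) ⇒ ([[([()])]])

P ⇒ S   [P -> S]
S ⇒ (P)   [S -> ( P )]
(P) ⇒ ([P])   [P -> [ P ]]
([P]) ⇒ ([[P]])   [P -> [ P ]]
([[P]]) ⇒ ([[S]])   [P -> S]
([[S]]) ⇒ ([[(P)]])   [S -> ( P )]
([[(P)]]) ⇒ ([[([P])]])   [P -> [ P ]]
([[([P])]]) ⇒ ([[([S])]])   [P -> S]
([[([S])]]) ⇒ ([[([()])]])   [S -> ( )]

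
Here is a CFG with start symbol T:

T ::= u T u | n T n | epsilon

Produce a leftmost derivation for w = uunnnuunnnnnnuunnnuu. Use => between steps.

T => uTu => uuTuu => uunTnuu => uunnTnnuu => uunnnTnnnuu => uunnnuTunnnuu => uunnnuuTuunnnuu => uunnnuunTnuunnnuu => uunnnuunnTnnuunnnuu => uunnnuunnnTnnnuunnnuu => uunnnuunnnnnnuunnnuu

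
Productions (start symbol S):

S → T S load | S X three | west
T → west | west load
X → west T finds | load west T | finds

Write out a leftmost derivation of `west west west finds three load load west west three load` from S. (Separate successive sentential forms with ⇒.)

S ⇒ T S load   [S → T S load]
T S load ⇒ west S load   [T → west]
west S load ⇒ west S X three load   [S → S X three]
west S X three load ⇒ west T S load X three load   [S → T S load]
west T S load X three load ⇒ west west S load X three load   [T → west]
west west S load X three load ⇒ west west S X three load X three load   [S → S X three]
west west S X three load X three load ⇒ west west west X three load X three load   [S → west]
west west west X three load X three load ⇒ west west west finds three load X three load   [X → finds]
west west west finds three load X three load ⇒ west west west finds three load load west T three load   [X → load west T]
west west west finds three load load west T three load ⇒ west west west finds three load load west west three load   [T → west]

S ⇒ T S load ⇒ west S load ⇒ west S X three load ⇒ west T S load X three load ⇒ west west S load X three load ⇒ west west S X three load X three load ⇒ west west west X three load X three load ⇒ west west west finds three load X three load ⇒ west west west finds three load load west T three load ⇒ west west west finds three load load west west three load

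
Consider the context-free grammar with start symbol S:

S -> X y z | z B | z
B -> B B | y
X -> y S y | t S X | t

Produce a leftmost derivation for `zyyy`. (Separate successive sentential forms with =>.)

S => zB => zBB => zBBB => zyBB => zyyB => zyyy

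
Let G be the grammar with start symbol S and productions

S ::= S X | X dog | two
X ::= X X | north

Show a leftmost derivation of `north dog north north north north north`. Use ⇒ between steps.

S ⇒ S X   [S ::= S X]
S X ⇒ S X X   [S ::= S X]
S X X ⇒ X dog X X   [S ::= X dog]
X dog X X ⇒ north dog X X   [X ::= north]
north dog X X ⇒ north dog X X X   [X ::= X X]
north dog X X X ⇒ north dog X X X X   [X ::= X X]
north dog X X X X ⇒ north dog north X X X   [X ::= north]
north dog north X X X ⇒ north dog north X X X X   [X ::= X X]
north dog north X X X X ⇒ north dog north north X X X   [X ::= north]
north dog north north X X X ⇒ north dog north north north X X   [X ::= north]
north dog north north north X X ⇒ north dog north north north north X   [X ::= north]
north dog north north north north X ⇒ north dog north north north north north   [X ::= north]

S ⇒ S X ⇒ S X X ⇒ X dog X X ⇒ north dog X X ⇒ north dog X X X ⇒ north dog X X X X ⇒ north dog north X X X ⇒ north dog north X X X X ⇒ north dog north north X X X ⇒ north dog north north north X X ⇒ north dog north north north north X ⇒ north dog north north north north north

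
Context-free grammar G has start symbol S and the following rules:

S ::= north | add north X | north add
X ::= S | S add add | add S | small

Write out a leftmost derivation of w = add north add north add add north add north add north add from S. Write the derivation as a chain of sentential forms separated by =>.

S => add north X   [S ::= add north X]
add north X => add north S   [X ::= S]
add north S => add north add north X   [S ::= add north X]
add north add north X => add north add north add S   [X ::= add S]
add north add north add S => add north add north add add north X   [S ::= add north X]
add north add north add add north X => add north add north add add north S   [X ::= S]
add north add north add add north S => add north add north add add north add north X   [S ::= add north X]
add north add north add add north add north X => add north add north add add north add north add S   [X ::= add S]
add north add north add add north add north add S => add north add north add add north add north add north add   [S ::= north add]

S => add north X => add north S => add north add north X => add north add north add S => add north add north add add north X => add north add north add add north S => add north add north add add north add north X => add north add north add add north add north add S => add north add north add add north add north add north add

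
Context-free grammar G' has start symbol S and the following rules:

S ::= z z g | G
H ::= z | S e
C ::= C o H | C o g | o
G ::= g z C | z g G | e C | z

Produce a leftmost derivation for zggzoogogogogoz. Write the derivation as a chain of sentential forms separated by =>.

S=>G=>zgG=>zggzC=>zggzCoH=>zggzCogoH=>zggzCogogoH=>zggzCogogogoH=>zggzCogogogogoH=>zggzoogogogogoH=>zggzoogogogogoz

S => G   [S ::= G]
G => zgG   [G ::= z g G]
zgG => zggzC   [G ::= g z C]
zggzC => zggzCoH   [C ::= C o H]
zggzCoH => zggzCogoH   [C ::= C o g]
zggzCogoH => zggzCogogoH   [C ::= C o g]
zggzCogogoH => zggzCogogogoH   [C ::= C o g]
zggzCogogogoH => zggzCogogogogoH   [C ::= C o g]
zggzCogogogogoH => zggzoogogogogoH   [C ::= o]
zggzoogogogogoH => zggzoogogogogoz   [H ::= z]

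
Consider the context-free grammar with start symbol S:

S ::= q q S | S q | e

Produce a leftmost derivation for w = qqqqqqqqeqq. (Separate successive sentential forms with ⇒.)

S⇒qqS⇒qqSq⇒qqqqSq⇒qqqqSqq⇒qqqqqqSqq⇒qqqqqqqqSqq⇒qqqqqqqqeqq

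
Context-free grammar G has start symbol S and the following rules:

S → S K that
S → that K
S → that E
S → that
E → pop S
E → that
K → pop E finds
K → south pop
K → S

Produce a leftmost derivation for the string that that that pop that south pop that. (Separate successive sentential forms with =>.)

S => S K that => that E K that => that that K that => that that S that => that that that E that => that that that pop S that => that that that pop that K that => that that that pop that south pop that

S => S K that   [S → S K that]
S K that => that E K that   [S → that E]
that E K that => that that K that   [E → that]
that that K that => that that S that   [K → S]
that that S that => that that that E that   [S → that E]
that that that E that => that that that pop S that   [E → pop S]
that that that pop S that => that that that pop that K that   [S → that K]
that that that pop that K that => that that that pop that south pop that   [K → south pop]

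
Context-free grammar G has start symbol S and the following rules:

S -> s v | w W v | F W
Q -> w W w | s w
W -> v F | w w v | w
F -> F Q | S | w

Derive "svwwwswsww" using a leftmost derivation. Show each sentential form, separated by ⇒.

S ⇒ FW ⇒ FQW ⇒ FQQW ⇒ FQQQW ⇒ SQQQW ⇒ svQQQW ⇒ svwWwQQW ⇒ svwwwQQW ⇒ svwwwswQW ⇒ svwwwswswW ⇒ svwwwswsww

S ⇒ FW   [S -> F W]
FW ⇒ FQW   [F -> F Q]
FQW ⇒ FQQW   [F -> F Q]
FQQW ⇒ FQQQW   [F -> F Q]
FQQQW ⇒ SQQQW   [F -> S]
SQQQW ⇒ svQQQW   [S -> s v]
svQQQW ⇒ svwWwQQW   [Q -> w W w]
svwWwQQW ⇒ svwwwQQW   [W -> w]
svwwwQQW ⇒ svwwwswQW   [Q -> s w]
svwwwswQW ⇒ svwwwswswW   [Q -> s w]
svwwwswswW ⇒ svwwwswsww   [W -> w]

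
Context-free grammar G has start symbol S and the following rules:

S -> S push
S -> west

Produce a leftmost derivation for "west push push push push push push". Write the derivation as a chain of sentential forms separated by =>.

S => S push => S push push => S push push push => S push push push push => S push push push push push => S push push push push push push => west push push push push push push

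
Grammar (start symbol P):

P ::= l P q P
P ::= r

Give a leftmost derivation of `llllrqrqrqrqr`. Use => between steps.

P => lPqP   [P ::= l P q P]
lPqP => llPqPqP   [P ::= l P q P]
llPqPqP => lllPqPqPqP   [P ::= l P q P]
lllPqPqPqP => llllPqPqPqPqP   [P ::= l P q P]
llllPqPqPqPqP => llllrqPqPqPqP   [P ::= r]
llllrqPqPqPqP => llllrqrqPqPqP   [P ::= r]
llllrqrqPqPqP => llllrqrqrqPqP   [P ::= r]
llllrqrqrqPqP => llllrqrqrqrqP   [P ::= r]
llllrqrqrqrqP => llllrqrqrqrqr   [P ::= r]

P => lPqP => llPqPqP => lllPqPqPqP => llllPqPqPqPqP => llllrqPqPqPqP => llllrqrqPqPqP => llllrqrqrqPqP => llllrqrqrqrqP => llllrqrqrqrqr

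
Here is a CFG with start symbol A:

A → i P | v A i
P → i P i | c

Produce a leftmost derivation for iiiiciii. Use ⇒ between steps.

A ⇒ iP ⇒ iiPi ⇒ iiiPii ⇒ iiiiPiii ⇒ iiiiciii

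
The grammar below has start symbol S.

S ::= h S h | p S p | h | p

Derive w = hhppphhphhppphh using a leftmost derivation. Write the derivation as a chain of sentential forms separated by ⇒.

S ⇒ hSh ⇒ hhShh ⇒ hhpSphh ⇒ hhppSpphh ⇒ hhpppSppphh ⇒ hhppphShppphh ⇒ hhppphhShhppphh ⇒ hhppphhphhppphh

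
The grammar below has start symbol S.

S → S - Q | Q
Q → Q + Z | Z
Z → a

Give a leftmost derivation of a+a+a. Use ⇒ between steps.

S ⇒ Q ⇒ Q+Z ⇒ Q+Z+Z ⇒ Z+Z+Z ⇒ a+Z+Z ⇒ a+a+Z ⇒ a+a+a

S ⇒ Q   [S → Q]
Q ⇒ Q+Z   [Q → Q + Z]
Q+Z ⇒ Q+Z+Z   [Q → Q + Z]
Q+Z+Z ⇒ Z+Z+Z   [Q → Z]
Z+Z+Z ⇒ a+Z+Z   [Z → a]
a+Z+Z ⇒ a+a+Z   [Z → a]
a+a+Z ⇒ a+a+a   [Z → a]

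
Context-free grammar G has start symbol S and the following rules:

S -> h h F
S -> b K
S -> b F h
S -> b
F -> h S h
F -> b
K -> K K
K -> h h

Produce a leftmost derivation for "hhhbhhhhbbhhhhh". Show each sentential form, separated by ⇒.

S ⇒ hhF   [S -> h h F]
hhF ⇒ hhhSh   [F -> h S h]
hhhSh ⇒ hhhbFhh   [S -> b F h]
hhhbFhh ⇒ hhhbhShhh   [F -> h S h]
hhhbhShhh ⇒ hhhbhhhFhhh   [S -> h h F]
hhhbhhhFhhh ⇒ hhhbhhhhShhhh   [F -> h S h]
hhhbhhhhShhhh ⇒ hhhbhhhhbFhhhhh   [S -> b F h]
hhhbhhhhbFhhhhh ⇒ hhhbhhhhbbhhhhh   [F -> b]

S ⇒ hhF ⇒ hhhSh ⇒ hhhbFhh ⇒ hhhbhShhh ⇒ hhhbhhhFhhh ⇒ hhhbhhhhShhhh ⇒ hhhbhhhhbFhhhhh ⇒ hhhbhhhhbbhhhhh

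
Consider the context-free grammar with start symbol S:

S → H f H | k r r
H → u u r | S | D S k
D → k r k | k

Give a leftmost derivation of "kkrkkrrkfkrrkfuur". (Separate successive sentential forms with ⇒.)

S ⇒ HfH ⇒ DSkfH ⇒ kSkfH ⇒ kHfHkfH ⇒ kDSkfHkfH ⇒ kkrkSkfHkfH ⇒ kkrkkrrkfHkfH ⇒ kkrkkrrkfSkfH ⇒ kkrkkrrkfkrrkfH ⇒ kkrkkrrkfkrrkfuur

S ⇒ HfH   [S → H f H]
HfH ⇒ DSkfH   [H → D S k]
DSkfH ⇒ kSkfH   [D → k]
kSkfH ⇒ kHfHkfH   [S → H f H]
kHfHkfH ⇒ kDSkfHkfH   [H → D S k]
kDSkfHkfH ⇒ kkrkSkfHkfH   [D → k r k]
kkrkSkfHkfH ⇒ kkrkkrrkfHkfH   [S → k r r]
kkrkkrrkfHkfH ⇒ kkrkkrrkfSkfH   [H → S]
kkrkkrrkfSkfH ⇒ kkrkkrrkfkrrkfH   [S → k r r]
kkrkkrrkfkrrkfH ⇒ kkrkkrrkfkrrkfuur   [H → u u r]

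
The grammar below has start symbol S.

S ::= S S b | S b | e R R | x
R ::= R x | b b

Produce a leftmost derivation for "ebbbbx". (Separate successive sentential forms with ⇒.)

S ⇒ eRR ⇒ ebbR ⇒ ebbRx ⇒ ebbbbx

S ⇒ eRR   [S ::= e R R]
eRR ⇒ ebbR   [R ::= b b]
ebbR ⇒ ebbRx   [R ::= R x]
ebbRx ⇒ ebbbbx   [R ::= b b]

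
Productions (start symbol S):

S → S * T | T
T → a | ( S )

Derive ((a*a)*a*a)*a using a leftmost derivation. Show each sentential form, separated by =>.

S => S*T   [S → S * T]
S*T => T*T   [S → T]
T*T => (S)*T   [T → ( S )]
(S)*T => (S*T)*T   [S → S * T]
(S*T)*T => (S*T*T)*T   [S → S * T]
(S*T*T)*T => (T*T*T)*T   [S → T]
(T*T*T)*T => ((S)*T*T)*T   [T → ( S )]
((S)*T*T)*T => ((S*T)*T*T)*T   [S → S * T]
((S*T)*T*T)*T => ((T*T)*T*T)*T   [S → T]
((T*T)*T*T)*T => ((a*T)*T*T)*T   [T → a]
((a*T)*T*T)*T => ((a*a)*T*T)*T   [T → a]
((a*a)*T*T)*T => ((a*a)*a*T)*T   [T → a]
((a*a)*a*T)*T => ((a*a)*a*a)*T   [T → a]
((a*a)*a*a)*T => ((a*a)*a*a)*a   [T → a]

S => S*T => T*T => (S)*T => (S*T)*T => (S*T*T)*T => (T*T*T)*T => ((S)*T*T)*T => ((S*T)*T*T)*T => ((T*T)*T*T)*T => ((a*T)*T*T)*T => ((a*a)*T*T)*T => ((a*a)*a*T)*T => ((a*a)*a*a)*T => ((a*a)*a*a)*a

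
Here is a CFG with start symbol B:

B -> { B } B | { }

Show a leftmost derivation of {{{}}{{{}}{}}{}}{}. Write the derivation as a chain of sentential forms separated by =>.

B=>{B}B=>{{B}B}B=>{{{}}B}B=>{{{}}{B}B}B=>{{{}}{{B}B}B}B=>{{{}}{{{}}B}B}B=>{{{}}{{{}}{}}B}B=>{{{}}{{{}}{}}{}}B=>{{{}}{{{}}{}}{}}{}

B => {B}B   [B -> { B } B]
{B}B => {{B}B}B   [B -> { B } B]
{{B}B}B => {{{}}B}B   [B -> { }]
{{{}}B}B => {{{}}{B}B}B   [B -> { B } B]
{{{}}{B}B}B => {{{}}{{B}B}B}B   [B -> { B } B]
{{{}}{{B}B}B}B => {{{}}{{{}}B}B}B   [B -> { }]
{{{}}{{{}}B}B}B => {{{}}{{{}}{}}B}B   [B -> { }]
{{{}}{{{}}{}}B}B => {{{}}{{{}}{}}{}}B   [B -> { }]
{{{}}{{{}}{}}{}}B => {{{}}{{{}}{}}{}}{}   [B -> { }]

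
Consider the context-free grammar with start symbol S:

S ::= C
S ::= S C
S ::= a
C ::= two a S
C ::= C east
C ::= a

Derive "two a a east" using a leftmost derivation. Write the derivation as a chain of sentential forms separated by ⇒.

S ⇒ C   [S ::= C]
C ⇒ C east   [C ::= C east]
C east ⇒ two a S east   [C ::= two a S]
two a S east ⇒ two a a east   [S ::= a]

S ⇒ C ⇒ C east ⇒ two a S east ⇒ two a a east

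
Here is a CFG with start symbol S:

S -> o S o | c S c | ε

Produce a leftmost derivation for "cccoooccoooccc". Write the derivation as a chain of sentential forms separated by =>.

S => cSc => ccScc => cccSccc => cccoSoccc => cccooSooccc => cccoooSoooccc => cccooocScoooccc => cccoooccoooccc

S => cSc   [S -> c S c]
cSc => ccScc   [S -> c S c]
ccScc => cccSccc   [S -> c S c]
cccSccc => cccoSoccc   [S -> o S o]
cccoSoccc => cccooSooccc   [S -> o S o]
cccooSooccc => cccoooSoooccc   [S -> o S o]
cccoooSoooccc => cccooocScoooccc   [S -> c S c]
cccooocScoooccc => cccoooccoooccc   [S -> ε]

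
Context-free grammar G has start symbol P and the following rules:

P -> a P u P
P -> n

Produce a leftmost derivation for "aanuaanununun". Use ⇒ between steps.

P ⇒ aPuP   [P -> a P u P]
aPuP ⇒ aaPuPuP   [P -> a P u P]
aaPuPuP ⇒ aanuPuP   [P -> n]
aanuPuP ⇒ aanuaPuPuP   [P -> a P u P]
aanuaPuPuP ⇒ aanuaaPuPuPuP   [P -> a P u P]
aanuaaPuPuPuP ⇒ aanuaanuPuPuP   [P -> n]
aanuaanuPuPuP ⇒ aanuaanunuPuP   [P -> n]
aanuaanunuPuP ⇒ aanuaanununuP   [P -> n]
aanuaanununuP ⇒ aanuaanununun   [P -> n]

P ⇒ aPuP ⇒ aaPuPuP ⇒ aanuPuP ⇒ aanuaPuPuP ⇒ aanuaaPuPuPuP ⇒ aanuaanuPuPuP ⇒ aanuaanunuPuP ⇒ aanuaanununuP ⇒ aanuaanununun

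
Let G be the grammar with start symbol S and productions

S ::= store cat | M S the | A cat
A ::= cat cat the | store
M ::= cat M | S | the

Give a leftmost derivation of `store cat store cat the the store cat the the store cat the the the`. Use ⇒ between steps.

S ⇒ M S the ⇒ S S the ⇒ store cat S the ⇒ store cat M S the the ⇒ store cat S S the the ⇒ store cat store cat S the the ⇒ store cat store cat M S the the the ⇒ store cat store cat S S the the the ⇒ store cat store cat M S the S the the the ⇒ store cat store cat the S the S the the the ⇒ store cat store cat the M S the the S the the the ⇒ store cat store cat the the S the the S the the the ⇒ store cat store cat the the store cat the the S the the the ⇒ store cat store cat the the store cat the the store cat the the the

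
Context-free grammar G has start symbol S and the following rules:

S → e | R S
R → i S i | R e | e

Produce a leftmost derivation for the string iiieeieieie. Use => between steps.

S => RS => iSiS => iRSiS => iiSiSiS => iiRSiSiS => iiiSiSiSiS => iiiRSiSiSiS => iiieSiSiSiS => iiieeiSiSiS => iiieeieiSiS => iiieeieieiS => iiieeieieie

S => RS   [S → R S]
RS => iSiS   [R → i S i]
iSiS => iRSiS   [S → R S]
iRSiS => iiSiSiS   [R → i S i]
iiSiSiS => iiRSiSiS   [S → R S]
iiRSiSiS => iiiSiSiSiS   [R → i S i]
iiiSiSiSiS => iiiRSiSiSiS   [S → R S]
iiiRSiSiSiS => iiieSiSiSiS   [R → e]
iiieSiSiSiS => iiieeiSiSiS   [S → e]
iiieeiSiSiS => iiieeieiSiS   [S → e]
iiieeieiSiS => iiieeieieiS   [S → e]
iiieeieieiS => iiieeieieie   [S → e]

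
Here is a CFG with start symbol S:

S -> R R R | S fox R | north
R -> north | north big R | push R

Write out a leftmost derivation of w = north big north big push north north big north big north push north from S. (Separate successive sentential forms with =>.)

S => R R R   [S -> R R R]
R R R => north big R R R   [R -> north big R]
north big R R R => north big north big R R R   [R -> north big R]
north big north big R R R => north big north big push R R R   [R -> push R]
north big north big push R R R => north big north big push north R R   [R -> north]
north big north big push north R R => north big north big push north north big R R   [R -> north big R]
north big north big push north north big R R => north big north big push north north big north big R R   [R -> north big R]
north big north big push north north big north big R R => north big north big push north north big north big north R   [R -> north]
north big north big push north north big north big north R => north big north big push north north big north big north push R   [R -> push R]
north big north big push north north big north big north push R => north big north big push north north big north big north push north   [R -> north]

S => R R R => north big R R R => north big north big R R R => north big north big push R R R => north big north big push north R R => north big north big push north north big R R => north big north big push north north big north big R R => north big north big push north north big north big north R => north big north big push north north big north big north push R => north big north big push north north big north big north push north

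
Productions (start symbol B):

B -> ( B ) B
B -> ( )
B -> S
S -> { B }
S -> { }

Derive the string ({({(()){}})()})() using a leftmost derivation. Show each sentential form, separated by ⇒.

B⇒(B)B⇒(S)B⇒({B})B⇒({(B)B})B⇒({(S)B})B⇒({({B})B})B⇒({({(B)B})B})B⇒({({(())B})B})B⇒({({(())S})B})B⇒({({(()){}})B})B⇒({({(()){}})()})B⇒({({(()){}})()})()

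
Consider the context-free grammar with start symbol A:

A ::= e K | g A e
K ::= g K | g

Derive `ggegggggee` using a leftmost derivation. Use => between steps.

A=>gAe=>ggAee=>ggeKee=>ggegKee=>ggeggKee=>ggegggKee=>ggeggggKee=>ggegggggee

A => gAe   [A ::= g A e]
gAe => ggAee   [A ::= g A e]
ggAee => ggeKee   [A ::= e K]
ggeKee => ggegKee   [K ::= g K]
ggegKee => ggeggKee   [K ::= g K]
ggeggKee => ggegggKee   [K ::= g K]
ggegggKee => ggeggggKee   [K ::= g K]
ggeggggKee => ggegggggee   [K ::= g]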